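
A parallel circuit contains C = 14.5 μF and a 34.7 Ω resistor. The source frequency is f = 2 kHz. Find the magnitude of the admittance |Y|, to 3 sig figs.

184 mS

ω = 2πf = 12570 rad/s
X_C = 1/(ωC) = 5.49 Ω
Parallel: admittances add. Y = 1/R + jωC
Y = (0.0288 + j0.182) S
|Y| = 0.184 S → |Z| = 1/|Y| = 5.42 Ω, ∠Z = −∠Y = -81.0°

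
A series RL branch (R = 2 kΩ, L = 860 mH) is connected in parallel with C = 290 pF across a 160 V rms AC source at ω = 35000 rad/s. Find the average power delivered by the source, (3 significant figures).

56.3 mW

X_L = ωL = 30100 Ω
X_C = 1/(ωC) = 98500 Ω
Branch 1 (R+jX_L): Z₁ = 2000 + j30100 Ω, |Z₁| = 30200 Ω
Branch 2 (−jX_C): Z₂ = −j98500 Ω
Parallel: Z = Z₁Z₂/(Z₁+Z₂), |Z| = 43400 Ω, ∠Z = 84.5°
I = V/|Z| = 3.69 mA
P = VI cos φ = 160 × 0.00369 × cos(84.5°) = 56.3 mW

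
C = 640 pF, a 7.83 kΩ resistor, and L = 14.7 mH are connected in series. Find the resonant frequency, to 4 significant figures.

ω₀ = 1/√(LC) = 1/√(0.0147 × 6.4e-10) = 326000 rad/s
f₀ = ω₀/(2π) = 51.89 kHz

51.89 kHz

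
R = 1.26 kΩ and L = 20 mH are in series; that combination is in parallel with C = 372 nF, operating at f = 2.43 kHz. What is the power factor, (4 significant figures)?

ω = 2πf = 15270 rad/s
X_L = ωL = 305.4 Ω
X_C = 1/(ωC) = 176.1 Ω
Branch 1 (R+jX_L): Z₁ = 1260 + j305.4 Ω, |Z₁| = 1296 Ω
Branch 2 (−jX_C): Z₂ = −j176.1 Ω
Parallel: Z = Z₁Z₂/(Z₁+Z₂), |Z| = 180.2 Ω, ∠Z = -82.24°
cos φ = cos(-82.24°) = 0.1351

0.1351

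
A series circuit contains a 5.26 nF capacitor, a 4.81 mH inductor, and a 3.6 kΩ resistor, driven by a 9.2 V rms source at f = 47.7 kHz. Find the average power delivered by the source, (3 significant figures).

ω = 2πf = 299700 rad/s
X_L = ωL = 1440 Ω
X_C = 1/(ωC) = 634 Ω
Net reactance X = X_L − X_C = 807 Ω
Z = 3600 + j807 Ω
|Z| = √(3600² + 807²) = 3690 Ω
∠Z = arctan(807/3600) = 12.6°
I = V/|Z| = 2.49 mA
P = VI cos φ = 9.2 × 0.00249 × cos(12.6°) = 22.4 mW

22.4 mW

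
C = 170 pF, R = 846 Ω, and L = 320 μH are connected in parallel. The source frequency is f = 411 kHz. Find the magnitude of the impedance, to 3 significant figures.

709 Ω

ω = 2πf = 2.582e+06 rad/s
X_L = ωL = 826 Ω
X_C = 1/(ωC) = 2280 Ω
Parallel: admittances add. Y = 1/R + 1/(jωL) + jωC
Y = (0.00118 − j0.000771) S
|Y| = 0.00141 S → |Z| = 1/|Y| = 709 Ω, ∠Z = −∠Y = 33.1°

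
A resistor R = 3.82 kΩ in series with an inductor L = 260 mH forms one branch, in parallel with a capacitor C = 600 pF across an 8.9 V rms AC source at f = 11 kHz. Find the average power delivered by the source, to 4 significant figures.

896.5 μW

ω = 2πf = 69120 rad/s
X_L = ωL = 17970 Ω
X_C = 1/(ωC) = 24110 Ω
Branch 1 (R+jX_L): Z₁ = 3820 + j17970 Ω, |Z₁| = 18370 Ω
Branch 2 (−jX_C): Z₂ = −j24110 Ω
Parallel: Z = Z₁Z₂/(Z₁+Z₂), |Z| = 61230 Ω, ∠Z = 46.13°
I = V/|Z| = 145.4 μA
P = VI cos φ = 8.9 × 0.0001454 × cos(46.13°) = 896.5 μW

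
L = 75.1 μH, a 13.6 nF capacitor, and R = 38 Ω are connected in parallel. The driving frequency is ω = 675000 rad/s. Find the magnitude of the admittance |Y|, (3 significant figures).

28.4 mS

X_L = ωL = 50.7 Ω
X_C = 1/(ωC) = 109 Ω
Parallel: admittances add. Y = 1/R + 1/(jωL) + jωC
Y = (0.0263 − j0.0105) S
|Y| = 0.0284 S → |Z| = 1/|Y| = 35.3 Ω, ∠Z = −∠Y = 21.8°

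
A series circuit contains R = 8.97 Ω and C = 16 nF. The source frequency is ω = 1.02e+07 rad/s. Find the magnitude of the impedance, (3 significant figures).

10.9 Ω

X_C = 1/(ωC) = 6.13 Ω
Z = 8.97 − j6.13 Ω
|Z| = √(8.97² + 6.13²) = 10.9 Ω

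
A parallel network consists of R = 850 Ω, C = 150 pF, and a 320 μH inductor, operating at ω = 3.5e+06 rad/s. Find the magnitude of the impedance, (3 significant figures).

811 Ω

X_L = ωL = 1120 Ω
X_C = 1/(ωC) = 1900 Ω
Parallel: admittances add. Y = 1/R + 1/(jωL) + jωC
Y = (0.00118 − j0.000368) S
|Y| = 0.00123 S → |Z| = 1/|Y| = 811 Ω, ∠Z = −∠Y = 17.4°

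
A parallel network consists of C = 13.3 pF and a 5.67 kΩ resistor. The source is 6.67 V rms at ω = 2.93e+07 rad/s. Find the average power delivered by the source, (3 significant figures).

7.85 mW

X_C = 1/(ωC) = 2570 Ω
Parallel: admittances add. Y = 1/R + jωC
Y = (0.000176 + j0.000390) S
|Y| = 0.000428 S → |Z| = 1/|Y| = 2340 Ω, ∠Z = −∠Y = -65.6°
I = V/|Z| = 2.85 mA
P = VI cos φ = 6.67 × 0.00285 × cos(-65.6°) = 7.85 mW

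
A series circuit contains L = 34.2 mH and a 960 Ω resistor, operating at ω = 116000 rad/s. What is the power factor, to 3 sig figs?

0.235

X_L = ωL = 3970 Ω
Z = 960 + j3970 Ω
|Z| = √(960² + 3970²) = 4080 Ω
∠Z = arctan(3970/960) = 76.4°
cos φ = cos(76.4°) = 0.235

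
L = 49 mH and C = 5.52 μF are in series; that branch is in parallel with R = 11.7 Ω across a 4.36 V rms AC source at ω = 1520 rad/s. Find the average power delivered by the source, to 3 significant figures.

X_L = ωL = 74.5 Ω
X_C = 1/(ωC) = 119 Ω
Branch 1: Z₁ = R = 11.7 Ω
Branch 2 (series LC): Z₂ = j(X_L − X_C) = −j44.7 Ω
Parallel: Z = Z₁Z₂/(Z₁+Z₂), |Z| = 11.3 Ω, ∠Z = -14.7°
I = V/|Z| = 385 mA
P = VI cos φ = 4.36 × 0.385 × cos(-14.7°) = 1.62 W

1.62 W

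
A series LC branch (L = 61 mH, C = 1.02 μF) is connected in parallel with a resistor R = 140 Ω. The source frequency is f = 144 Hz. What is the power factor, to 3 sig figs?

0.991

ω = 2πf = 904.8 rad/s
X_L = ωL = 55.2 Ω
X_C = 1/(ωC) = 1080 Ω
Branch 1: Z₁ = R = 140 Ω
Branch 2 (series LC): Z₂ = j(X_L − X_C) = −j1030 Ω
Parallel: Z = Z₁Z₂/(Z₁+Z₂), |Z| = 139 Ω, ∠Z = -7.75°
cos φ = cos(-7.75°) = 0.991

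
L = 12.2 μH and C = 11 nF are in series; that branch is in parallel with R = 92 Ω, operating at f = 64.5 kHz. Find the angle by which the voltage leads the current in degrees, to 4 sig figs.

-22.75°

ω = 2πf = 405300 rad/s
X_L = ωL = 4.944 Ω
X_C = 1/(ωC) = 224.3 Ω
Branch 1: Z₁ = R = 92.00 Ω
Branch 2 (series LC): Z₂ = j(X_L − X_C) = −j219.4 Ω
Parallel: Z = Z₁Z₂/(Z₁+Z₂), |Z| = 84.84 Ω, ∠Z = -22.75°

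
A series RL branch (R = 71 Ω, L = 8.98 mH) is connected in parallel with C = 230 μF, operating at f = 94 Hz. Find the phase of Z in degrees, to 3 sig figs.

-84.1°

ω = 2πf = 590.6 rad/s
X_L = ωL = 5.30 Ω
X_C = 1/(ωC) = 7.36 Ω
Branch 1 (R+jX_L): Z₁ = 71.0 + j5.30 Ω, |Z₁| = 71.2 Ω
Branch 2 (−jX_C): Z₂ = −j7.36 Ω
Parallel: Z = Z₁Z₂/(Z₁+Z₂), |Z| = 7.38 Ω, ∠Z = -84.1°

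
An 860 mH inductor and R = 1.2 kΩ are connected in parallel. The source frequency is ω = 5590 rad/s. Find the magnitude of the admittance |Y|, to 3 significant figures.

859 μS

X_L = ωL = 4810 Ω
Parallel: admittances add. Y = 1/R + 1/(jωL)
Y = (0.000833 − j0.000208) S
|Y| = 0.000859 S → |Z| = 1/|Y| = 1160 Ω, ∠Z = −∠Y = 14.0°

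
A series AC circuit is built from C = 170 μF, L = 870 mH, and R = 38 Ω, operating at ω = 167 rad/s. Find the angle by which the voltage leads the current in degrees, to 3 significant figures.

X_L = ωL = 145 Ω
X_C = 1/(ωC) = 35.2 Ω
Net reactance X = X_L − X_C = 110 Ω
Z = 38.0 + j110 Ω
|Z| = √(38.0² + 110²) = 116 Ω
∠Z = arctan(110/38.0) = 71.0°

71.0°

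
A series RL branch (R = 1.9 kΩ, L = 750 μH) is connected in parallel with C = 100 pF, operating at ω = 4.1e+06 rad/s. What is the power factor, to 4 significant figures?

0.6399

X_L = ωL = 3075 Ω
X_C = 1/(ωC) = 2439 Ω
Branch 1 (R+jX_L): Z₁ = 1900 + j3075 Ω, |Z₁| = 3615 Ω
Branch 2 (−jX_C): Z₂ = −j2439 Ω
Parallel: Z = Z₁Z₂/(Z₁+Z₂), |Z| = 4400 Ω, ∠Z = -50.22°
cos φ = cos(-50.22°) = 0.6399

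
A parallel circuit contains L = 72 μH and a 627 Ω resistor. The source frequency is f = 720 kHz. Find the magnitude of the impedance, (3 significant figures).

ω = 2πf = 4.524e+06 rad/s
X_L = ωL = 326 Ω
Parallel: admittances add. Y = 1/R + 1/(jωL)
Y = (0.00159 − j0.00307) S
|Y| = 0.00346 S → |Z| = 1/|Y| = 289 Ω, ∠Z = −∠Y = 62.5°

289 Ω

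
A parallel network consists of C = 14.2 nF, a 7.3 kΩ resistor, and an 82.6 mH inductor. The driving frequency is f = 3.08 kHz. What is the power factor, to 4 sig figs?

ω = 2πf = 19350 rad/s
X_L = ωL = 1598 Ω
X_C = 1/(ωC) = 3639 Ω
Parallel: admittances add. Y = 1/R + 1/(jωL) + jωC
Y = (0.0001370 − j0.0003508) S
|Y| = 0.0003766 S → |Z| = 1/|Y| = 2655 Ω, ∠Z = −∠Y = 68.67°
cos φ = cos(68.67°) = 0.3638

0.3638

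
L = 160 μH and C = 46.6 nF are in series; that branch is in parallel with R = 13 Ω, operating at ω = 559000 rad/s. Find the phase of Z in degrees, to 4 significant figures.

14.29°

X_L = ωL = 89.44 Ω
X_C = 1/(ωC) = 38.39 Ω
Branch 1: Z₁ = R = 13.00 Ω
Branch 2 (series LC): Z₂ = j(X_L − X_C) = j51.05 Ω
Parallel: Z = Z₁Z₂/(Z₁+Z₂), |Z| = 12.60 Ω, ∠Z = 14.29°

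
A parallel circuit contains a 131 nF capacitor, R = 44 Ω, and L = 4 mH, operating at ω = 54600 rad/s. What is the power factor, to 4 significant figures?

0.9936

X_L = ωL = 218.4 Ω
X_C = 1/(ωC) = 139.8 Ω
Parallel: admittances add. Y = 1/R + 1/(jωL) + jωC
Y = (0.02273 + j0.002574) S
|Y| = 0.02287 S → |Z| = 1/|Y| = 43.72 Ω, ∠Z = −∠Y = -6.461°
cos φ = cos(-6.461°) = 0.9936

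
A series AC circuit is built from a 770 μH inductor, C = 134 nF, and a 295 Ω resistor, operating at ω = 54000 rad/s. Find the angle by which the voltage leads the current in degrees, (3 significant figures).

-18.1°

X_L = ωL = 41.6 Ω
X_C = 1/(ωC) = 138 Ω
Net reactance X = X_L − X_C = -96.6 Ω
Z = 295 − j96.6 Ω
|Z| = √(295² + 96.6²) = 310 Ω
∠Z = arctan(-96.6/295) = -18.1°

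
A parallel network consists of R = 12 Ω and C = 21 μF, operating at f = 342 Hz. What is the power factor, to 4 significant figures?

0.8793

ω = 2πf = 2149 rad/s
X_C = 1/(ωC) = 22.16 Ω
Parallel: admittances add. Y = 1/R + jωC
Y = (0.08333 + j0.04513) S
|Y| = 0.09477 S → |Z| = 1/|Y| = 10.55 Ω, ∠Z = −∠Y = -28.44°
cos φ = cos(-28.44°) = 0.8793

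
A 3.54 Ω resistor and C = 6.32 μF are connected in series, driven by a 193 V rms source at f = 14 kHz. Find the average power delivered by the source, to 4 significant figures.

8.363 kW

ω = 2πf = 87960 rad/s
X_C = 1/(ωC) = 1.799 Ω
Z = 3.540 − j1.799 Ω
|Z| = √(3.540² + 1.799²) = 3.971 Ω
∠Z = arctan(-1.799/3.540) = -26.94°
I = V/|Z| = 48.60 A
P = VI cos φ = 193 × 48.60 × cos(-26.94°) = 8.363 kW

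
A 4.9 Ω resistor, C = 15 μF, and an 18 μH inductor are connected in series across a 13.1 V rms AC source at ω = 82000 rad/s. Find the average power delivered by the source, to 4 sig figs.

34.39 W

X_L = ωL = 1.476 Ω
X_C = 1/(ωC) = 0.8130 Ω
Net reactance X = X_L − X_C = 0.6630 Ω
Z = 4.900 + j0.6630 Ω
|Z| = √(4.900² + 0.6630²) = 4.945 Ω
∠Z = arctan(0.6630/4.900) = 7.706°
I = V/|Z| = 2.649 A
P = VI cos φ = 13.1 × 2.649 × cos(7.706°) = 34.39 W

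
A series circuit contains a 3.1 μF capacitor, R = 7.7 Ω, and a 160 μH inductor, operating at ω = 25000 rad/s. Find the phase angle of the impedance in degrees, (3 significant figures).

X_L = ωL = 4.00 Ω
X_C = 1/(ωC) = 12.9 Ω
Net reactance X = X_L − X_C = -8.90 Ω
Z = 7.70 − j8.90 Ω
|Z| = √(7.70² + 8.90²) = 11.8 Ω
∠Z = arctan(-8.90/7.70) = -49.1°

-49.1°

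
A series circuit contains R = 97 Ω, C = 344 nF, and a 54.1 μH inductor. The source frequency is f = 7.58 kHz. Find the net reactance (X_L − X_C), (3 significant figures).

ω = 2πf = 47630 rad/s
X_L = ωL = 2.58 Ω
X_C = 1/(ωC) = 61.0 Ω
X = 2.58 − 61.0 = -58.5 Ω

-58.5 Ω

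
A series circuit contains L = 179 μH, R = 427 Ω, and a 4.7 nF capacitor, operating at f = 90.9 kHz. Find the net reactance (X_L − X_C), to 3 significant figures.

-270 Ω

ω = 2πf = 571100 rad/s
X_L = ωL = 102 Ω
X_C = 1/(ωC) = 373 Ω
X = 102 − 373 = -270 Ω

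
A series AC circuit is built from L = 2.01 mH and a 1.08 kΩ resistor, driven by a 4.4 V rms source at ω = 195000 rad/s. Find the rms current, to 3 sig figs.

X_L = ωL = 392 Ω
Z = 1080 + j392 Ω
|Z| = √(1080² + 392²) = 1150 Ω
I = V/|Z| = 4.4/1150 = 3.83 mA

3.83 mA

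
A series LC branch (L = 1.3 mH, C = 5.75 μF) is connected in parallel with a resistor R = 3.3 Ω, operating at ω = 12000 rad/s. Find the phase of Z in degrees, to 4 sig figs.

71.45°

X_L = ωL = 15.60 Ω
X_C = 1/(ωC) = 14.49 Ω
Branch 1: Z₁ = R = 3.300 Ω
Branch 2 (series LC): Z₂ = j(X_L − X_C) = j1.107 Ω
Parallel: Z = Z₁Z₂/(Z₁+Z₂), |Z| = 1.050 Ω, ∠Z = 71.45°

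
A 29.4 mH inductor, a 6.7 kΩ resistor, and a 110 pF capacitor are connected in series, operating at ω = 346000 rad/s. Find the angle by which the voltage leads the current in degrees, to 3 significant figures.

-67.4°

X_L = ωL = 10200 Ω
X_C = 1/(ωC) = 26300 Ω
Net reactance X = X_L − X_C = -16100 Ω
Z = 6700 − j16100 Ω
|Z| = √(6700² + 16100²) = 17400 Ω
∠Z = arctan(-16100/6700) = -67.4°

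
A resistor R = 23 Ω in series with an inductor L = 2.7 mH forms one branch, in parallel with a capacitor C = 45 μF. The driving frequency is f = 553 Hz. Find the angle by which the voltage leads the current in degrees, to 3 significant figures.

-75.2°

ω = 2πf = 3475 rad/s
X_L = ωL = 9.38 Ω
X_C = 1/(ωC) = 6.40 Ω
Branch 1 (R+jX_L): Z₁ = 23.0 + j9.38 Ω, |Z₁| = 24.8 Ω
Branch 2 (−jX_C): Z₂ = −j6.40 Ω
Parallel: Z = Z₁Z₂/(Z₁+Z₂), |Z| = 6.85 Ω, ∠Z = -75.2°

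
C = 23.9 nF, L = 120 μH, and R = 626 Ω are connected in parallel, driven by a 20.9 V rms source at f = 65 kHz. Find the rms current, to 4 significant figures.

ω = 2πf = 408400 rad/s
X_L = ωL = 49.01 Ω
X_C = 1/(ωC) = 102.4 Ω
Parallel: admittances add. Y = 1/R + 1/(jωL) + jωC
Y = (0.001597 − j0.01064) S
|Y| = 0.01076 S → |Z| = 1/|Y| = 92.91 Ω, ∠Z = −∠Y = 81.46°
I = V/|Z| = 20.9/92.91 = 224.9 mA

224.9 mA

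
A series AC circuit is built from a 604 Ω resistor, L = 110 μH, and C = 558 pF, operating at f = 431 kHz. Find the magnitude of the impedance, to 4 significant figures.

705.1 Ω

ω = 2πf = 2.708e+06 rad/s
X_L = ωL = 297.9 Ω
X_C = 1/(ωC) = 661.8 Ω
Net reactance X = X_L − X_C = -363.9 Ω
Z = 604.0 − j363.9 Ω
|Z| = √(604.0² + 363.9²) = 705.1 Ω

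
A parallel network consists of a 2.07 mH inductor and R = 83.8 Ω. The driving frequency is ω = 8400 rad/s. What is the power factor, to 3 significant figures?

X_L = ωL = 17.4 Ω
Parallel: admittances add. Y = 1/R + 1/(jωL)
Y = (0.0119 − j0.0575) S
|Y| = 0.0587 S → |Z| = 1/|Y| = 17.0 Ω, ∠Z = −∠Y = 78.3°
cos φ = cos(78.3°) = 0.203

0.203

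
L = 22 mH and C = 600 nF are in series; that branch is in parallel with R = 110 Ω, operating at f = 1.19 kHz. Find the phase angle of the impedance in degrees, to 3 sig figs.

ω = 2πf = 7477 rad/s
X_L = ωL = 164 Ω
X_C = 1/(ωC) = 223 Ω
Branch 1: Z₁ = R = 110 Ω
Branch 2 (series LC): Z₂ = j(X_L − X_C) = −j58.4 Ω
Parallel: Z = Z₁Z₂/(Z₁+Z₂), |Z| = 51.6 Ω, ∠Z = -62.0°

-62.0°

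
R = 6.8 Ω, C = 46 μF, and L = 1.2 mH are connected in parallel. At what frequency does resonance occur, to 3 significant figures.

ω₀ = 1/√(LC) = 1/√(0.0012 × 4.6e-05) = 4256 rad/s
f₀ = ω₀/(2π) = 677 Hz

677 Hz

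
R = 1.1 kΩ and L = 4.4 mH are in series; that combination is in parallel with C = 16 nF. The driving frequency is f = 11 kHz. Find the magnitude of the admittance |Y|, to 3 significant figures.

ω = 2πf = 69120 rad/s
X_L = ωL = 304 Ω
X_C = 1/(ωC) = 904 Ω
Branch 1 (R+jX_L): Z₁ = 1100 + j304 Ω, |Z₁| = 1140 Ω
Branch 2 (−jX_C): Z₂ = −j904 Ω
Parallel: Z = Z₁Z₂/(Z₁+Z₂), |Z| = 824 Ω, ∠Z = -45.9°
|Y| = 1/|Z| = 1.21 mS

1.21 mS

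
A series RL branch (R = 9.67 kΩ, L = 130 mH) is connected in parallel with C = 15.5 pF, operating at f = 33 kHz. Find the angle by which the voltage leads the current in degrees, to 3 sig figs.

68.3°

ω = 2πf = 207300 rad/s
X_L = ωL = 27000 Ω
X_C = 1/(ωC) = 311000 Ω
Branch 1 (R+jX_L): Z₁ = 9670 + j27000 Ω, |Z₁| = 28600 Ω
Branch 2 (−jX_C): Z₂ = −j311000 Ω
Parallel: Z = Z₁Z₂/(Z₁+Z₂), |Z| = 31300 Ω, ∠Z = 68.3°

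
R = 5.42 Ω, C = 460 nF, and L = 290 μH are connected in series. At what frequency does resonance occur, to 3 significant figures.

ω₀ = 1/√(LC) = 1/√(0.00029 × 4.6e-07) = 86580 rad/s
f₀ = ω₀/(2π) = 13.8 kHz

13.8 kHz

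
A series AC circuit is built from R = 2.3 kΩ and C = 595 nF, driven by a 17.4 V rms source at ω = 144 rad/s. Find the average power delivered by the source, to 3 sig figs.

4.92 mW

X_C = 1/(ωC) = 11700 Ω
Z = 2300 − j11700 Ω
|Z| = √(2300² + 11700²) = 11900 Ω
∠Z = arctan(-11700/2300) = -78.9°
I = V/|Z| = 1.46 mA
P = VI cos φ = 17.4 × 0.00146 × cos(-78.9°) = 4.92 mW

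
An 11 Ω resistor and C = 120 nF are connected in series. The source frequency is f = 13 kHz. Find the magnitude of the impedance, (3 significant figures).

103 Ω

ω = 2πf = 81680 rad/s
X_C = 1/(ωC) = 102 Ω
Z = 11.0 − j102 Ω
|Z| = √(11.0² + 102²) = 103 Ω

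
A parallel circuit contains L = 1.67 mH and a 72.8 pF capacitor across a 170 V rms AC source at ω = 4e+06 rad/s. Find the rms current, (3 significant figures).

24.1 mA

X_L = ωL = 6680 Ω
X_C = 1/(ωC) = 3430 Ω
Parallel: admittances add. Y = 1/(jωL) + jωC
Y = (0 + j0.000141) S
|Y| = 0.000141 S → |Z| = 1/|Y| = 7070 Ω, ∠Z = −∠Y = -90.0°
I = V/|Z| = 170/7070 = 24.1 mA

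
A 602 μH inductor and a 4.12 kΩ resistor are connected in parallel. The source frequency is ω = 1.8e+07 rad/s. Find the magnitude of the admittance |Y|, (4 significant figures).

259.7 μS

X_L = ωL = 10840 Ω
Parallel: admittances add. Y = 1/R + 1/(jωL)
Y = (0.0002427 − j9.228e-05) S
|Y| = 0.0002597 S → |Z| = 1/|Y| = 3851 Ω, ∠Z = −∠Y = 20.82°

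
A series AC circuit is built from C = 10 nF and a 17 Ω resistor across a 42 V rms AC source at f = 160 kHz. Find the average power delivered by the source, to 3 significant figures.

ω = 2πf = 1.005e+06 rad/s
X_C = 1/(ωC) = 99.5 Ω
Z = 17.0 − j99.5 Ω
|Z| = √(17.0² + 99.5²) = 101 Ω
∠Z = arctan(-99.5/17.0) = -80.3°
I = V/|Z| = 416 mA
P = VI cos φ = 42 × 0.416 × cos(-80.3°) = 2.94 W

2.94 W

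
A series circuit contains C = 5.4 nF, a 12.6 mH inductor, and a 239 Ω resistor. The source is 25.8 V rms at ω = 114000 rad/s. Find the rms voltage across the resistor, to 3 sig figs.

20.3 V

X_L = ωL = 1440 Ω
X_C = 1/(ωC) = 1620 Ω
Net reactance X = X_L − X_C = -188 Ω
Z = 239 − j188 Ω
|Z| = √(239² + 188²) = 304 Ω
I = V/|Z| = 84.8 mA
V_R = I·|Z_R| = 0.0848 × 239 = 20.3 V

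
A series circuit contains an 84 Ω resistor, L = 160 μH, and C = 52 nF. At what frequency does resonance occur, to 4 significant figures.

ω₀ = 1/√(LC) = 1/√(0.00016 × 5.2e-08) = 346700 rad/s
f₀ = ω₀/(2π) = 55.18 kHz

55.18 kHz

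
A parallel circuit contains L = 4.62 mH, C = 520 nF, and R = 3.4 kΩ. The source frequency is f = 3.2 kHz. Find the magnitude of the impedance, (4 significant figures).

ω = 2πf = 20110 rad/s
X_L = ωL = 92.89 Ω
X_C = 1/(ωC) = 95.65 Ω
Parallel: admittances add. Y = 1/R + 1/(jωL) + jωC
Y = (0.0002941 − j0.0003101) S
|Y| = 0.0004274 S → |Z| = 1/|Y| = 2340 Ω, ∠Z = −∠Y = 46.52°

2340 Ω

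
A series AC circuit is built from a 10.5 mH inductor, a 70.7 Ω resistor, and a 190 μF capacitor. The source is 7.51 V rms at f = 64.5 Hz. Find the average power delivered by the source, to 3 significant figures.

ω = 2πf = 405.3 rad/s
X_L = ωL = 4.26 Ω
X_C = 1/(ωC) = 13.0 Ω
Net reactance X = X_L − X_C = -8.73 Ω
Z = 70.7 − j8.73 Ω
|Z| = √(70.7² + 8.73²) = 71.2 Ω
∠Z = arctan(-8.73/70.7) = -7.04°
I = V/|Z| = 105 mA
P = VI cos φ = 7.51 × 0.105 × cos(-7.04°) = 786 mW

786 mW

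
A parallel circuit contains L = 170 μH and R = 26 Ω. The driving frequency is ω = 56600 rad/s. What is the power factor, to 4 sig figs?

0.3471

X_L = ωL = 9.622 Ω
Parallel: admittances add. Y = 1/R + 1/(jωL)
Y = (0.03846 − j0.1039) S
|Y| = 0.1108 S → |Z| = 1/|Y| = 9.024 Ω, ∠Z = −∠Y = 69.69°
cos φ = cos(69.69°) = 0.3471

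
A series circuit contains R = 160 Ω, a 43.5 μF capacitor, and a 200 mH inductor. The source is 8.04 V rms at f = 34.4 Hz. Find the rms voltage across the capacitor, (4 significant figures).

ω = 2πf = 216.1 rad/s
X_L = ωL = 43.23 Ω
X_C = 1/(ωC) = 106.4 Ω
Net reactance X = X_L − X_C = -63.13 Ω
Z = 160.0 − j63.13 Ω
|Z| = √(160.0² + 63.13²) = 172.0 Ω
I = V/|Z| = 46.74 mA
V_C = I·|Z_C| = 0.04674 × 106.4 = 4.972 V

4.972 V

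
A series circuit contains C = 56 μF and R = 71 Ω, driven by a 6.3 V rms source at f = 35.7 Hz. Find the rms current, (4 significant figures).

ω = 2πf = 224.3 rad/s
X_C = 1/(ωC) = 79.61 Ω
Z = 71.00 − j79.61 Ω
|Z| = √(71.00² + 79.61²) = 106.7 Ω
I = V/|Z| = 6.3/106.7 = 59.06 mA

59.06 mA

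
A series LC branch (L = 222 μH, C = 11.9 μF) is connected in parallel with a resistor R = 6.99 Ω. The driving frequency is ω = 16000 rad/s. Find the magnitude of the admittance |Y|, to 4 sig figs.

X_L = ωL = 3.552 Ω
X_C = 1/(ωC) = 5.252 Ω
Branch 1: Z₁ = R = 6.990 Ω
Branch 2 (series LC): Z₂ = j(X_L − X_C) = −j1.700 Ω
Parallel: Z = Z₁Z₂/(Z₁+Z₂), |Z| = 1.652 Ω, ∠Z = -76.33°
|Y| = 1/|Z| = 605.3 mS

605.3 mS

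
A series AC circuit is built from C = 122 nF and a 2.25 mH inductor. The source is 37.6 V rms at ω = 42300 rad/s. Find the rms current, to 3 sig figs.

381 mA

X_L = ωL = 95.2 Ω
X_C = 1/(ωC) = 194 Ω
Net reactance X = X_L − X_C = -98.6 Ω
Z = − j98.6 Ω
|Z| = √(0² + 98.6²) = 98.6 Ω
I = V/|Z| = 37.6/98.6 = 381 mA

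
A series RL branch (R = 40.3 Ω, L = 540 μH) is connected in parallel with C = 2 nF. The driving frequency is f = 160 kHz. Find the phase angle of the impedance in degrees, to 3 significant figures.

-52.7°

ω = 2πf = 1.005e+06 rad/s
X_L = ωL = 543 Ω
X_C = 1/(ωC) = 497 Ω
Branch 1 (R+jX_L): Z₁ = 40.3 + j543 Ω, |Z₁| = 544 Ω
Branch 2 (−jX_C): Z₂ = −j497 Ω
Parallel: Z = Z₁Z₂/(Z₁+Z₂), |Z| = 4450 Ω, ∠Z = -52.7°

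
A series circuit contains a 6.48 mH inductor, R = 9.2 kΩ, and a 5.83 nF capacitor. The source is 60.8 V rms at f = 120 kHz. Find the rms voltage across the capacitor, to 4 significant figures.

1.341 V

ω = 2πf = 754000 rad/s
X_L = ωL = 4886 Ω
X_C = 1/(ωC) = 227.5 Ω
Net reactance X = X_L − X_C = 4658 Ω
Z = 9200 + j4658 Ω
|Z| = √(9200² + 4658²) = 10310 Ω
I = V/|Z| = 5.896 mA
V_C = I·|Z_C| = 0.005896 × 227.5 = 1.341 V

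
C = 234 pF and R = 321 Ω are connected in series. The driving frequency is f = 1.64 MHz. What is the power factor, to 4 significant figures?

ω = 2πf = 1.03e+07 rad/s
X_C = 1/(ωC) = 414.7 Ω
Z = 321.0 − j414.7 Ω
|Z| = √(321.0² + 414.7²) = 524.4 Ω
∠Z = arctan(-414.7/321.0) = -52.26°
cos φ = cos(-52.26°) = 0.6121

0.6121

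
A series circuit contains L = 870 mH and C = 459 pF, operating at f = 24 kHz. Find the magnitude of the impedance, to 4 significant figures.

ω = 2πf = 150800 rad/s
X_L = ωL = 131200 Ω
X_C = 1/(ωC) = 14450 Ω
Net reactance X = X_L − X_C = 116700 Ω
Z = j116700 Ω
|Z| = √(0² + 116700²) = 116700 Ω

116700 Ω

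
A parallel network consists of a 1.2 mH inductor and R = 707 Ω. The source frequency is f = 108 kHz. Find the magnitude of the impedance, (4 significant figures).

533.9 Ω

ω = 2πf = 678600 rad/s
X_L = ωL = 814.3 Ω
Parallel: admittances add. Y = 1/R + 1/(jωL)
Y = (0.001414 − j0.001228) S
|Y| = 0.001873 S → |Z| = 1/|Y| = 533.9 Ω, ∠Z = −∠Y = 40.97°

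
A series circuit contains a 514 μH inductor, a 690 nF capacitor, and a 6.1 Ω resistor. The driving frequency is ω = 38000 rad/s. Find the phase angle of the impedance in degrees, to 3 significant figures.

-71.8°

X_L = ωL = 19.5 Ω
X_C = 1/(ωC) = 38.1 Ω
Net reactance X = X_L − X_C = -18.6 Ω
Z = 6.10 − j18.6 Ω
|Z| = √(6.10² + 18.6²) = 19.6 Ω
∠Z = arctan(-18.6/6.10) = -71.8°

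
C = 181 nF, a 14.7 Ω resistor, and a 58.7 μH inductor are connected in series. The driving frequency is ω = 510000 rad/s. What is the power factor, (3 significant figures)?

0.610

X_L = ωL = 29.9 Ω
X_C = 1/(ωC) = 10.8 Ω
Net reactance X = X_L − X_C = 19.1 Ω
Z = 14.7 + j19.1 Ω
|Z| = √(14.7² + 19.1²) = 24.1 Ω
∠Z = arctan(19.1/14.7) = 52.4°
cos φ = cos(52.4°) = 0.610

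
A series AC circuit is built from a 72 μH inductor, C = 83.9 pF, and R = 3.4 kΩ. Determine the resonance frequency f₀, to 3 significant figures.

2.05 MHz

ω₀ = 1/√(LC) = 1/√(7.2e-05 × 8.39e-11) = 1.287e+07 rad/s
f₀ = ω₀/(2π) = 2.05 MHz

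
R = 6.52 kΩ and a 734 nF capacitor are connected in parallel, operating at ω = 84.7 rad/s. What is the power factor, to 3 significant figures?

0.927

X_C = 1/(ωC) = 16100 Ω
Parallel: admittances add. Y = 1/R + jωC
Y = (0.000153 + j6.22e-05) S
|Y| = 0.000165 S → |Z| = 1/|Y| = 6040 Ω, ∠Z = −∠Y = -22.1°
cos φ = cos(-22.1°) = 0.927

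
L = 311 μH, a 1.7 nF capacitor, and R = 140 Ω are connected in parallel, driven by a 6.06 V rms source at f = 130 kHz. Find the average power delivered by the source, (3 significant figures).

262 mW

ω = 2πf = 816800 rad/s
X_L = ωL = 254 Ω
X_C = 1/(ωC) = 720 Ω
Parallel: admittances add. Y = 1/R + 1/(jωL) + jωC
Y = (0.00714 − j0.00255) S
|Y| = 0.00758 S → |Z| = 1/|Y| = 132 Ω, ∠Z = −∠Y = 19.6°
I = V/|Z| = 46.0 mA
P = VI cos φ = 6.06 × 0.0460 × cos(19.6°) = 262 mW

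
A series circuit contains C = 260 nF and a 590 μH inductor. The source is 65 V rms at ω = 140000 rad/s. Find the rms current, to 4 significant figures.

X_L = ωL = 82.60 Ω
X_C = 1/(ωC) = 27.47 Ω
Net reactance X = X_L − X_C = 55.13 Ω
Z = j55.13 Ω
|Z| = √(0² + 55.13²) = 55.13 Ω
I = V/|Z| = 65/55.13 = 1.179 A

1.179 A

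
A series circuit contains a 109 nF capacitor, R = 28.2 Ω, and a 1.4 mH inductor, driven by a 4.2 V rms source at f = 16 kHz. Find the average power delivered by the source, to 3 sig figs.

153 mW

ω = 2πf = 100500 rad/s
X_L = ωL = 141 Ω
X_C = 1/(ωC) = 91.3 Ω
Net reactance X = X_L − X_C = 49.5 Ω
Z = 28.2 + j49.5 Ω
|Z| = √(28.2² + 49.5²) = 57.0 Ω
∠Z = arctan(49.5/28.2) = 60.3°
I = V/|Z| = 73.7 mA
P = VI cos φ = 4.2 × 0.0737 × cos(60.3°) = 153 mW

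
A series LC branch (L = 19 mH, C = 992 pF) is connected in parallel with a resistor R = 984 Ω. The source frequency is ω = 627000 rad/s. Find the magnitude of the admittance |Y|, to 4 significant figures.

1.021 mS

X_L = ωL = 11910 Ω
X_C = 1/(ωC) = 1608 Ω
Branch 1: Z₁ = R = 984.0 Ω
Branch 2 (series LC): Z₂ = j(X_L − X_C) = j10310 Ω
Parallel: Z = Z₁Z₂/(Z₁+Z₂), |Z| = 979.5 Ω, ∠Z = 5.454°
|Y| = 1/|Z| = 1.021 mS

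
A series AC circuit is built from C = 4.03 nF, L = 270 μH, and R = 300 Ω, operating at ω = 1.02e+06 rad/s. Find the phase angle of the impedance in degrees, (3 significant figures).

X_L = ωL = 275 Ω
X_C = 1/(ωC) = 243 Ω
Net reactance X = X_L − X_C = 32.1 Ω
Z = 300 + j32.1 Ω
|Z| = √(300² + 32.1²) = 302 Ω
∠Z = arctan(32.1/300) = 6.11°

6.11°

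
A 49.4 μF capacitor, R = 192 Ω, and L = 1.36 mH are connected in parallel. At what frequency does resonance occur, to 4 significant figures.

614.0 Hz

ω₀ = 1/√(LC) = 1/√(0.00136 × 4.94e-05) = 3858 rad/s
f₀ = ω₀/(2π) = 614.0 Hz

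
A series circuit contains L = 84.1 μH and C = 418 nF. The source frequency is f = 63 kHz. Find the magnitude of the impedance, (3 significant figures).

ω = 2πf = 395800 rad/s
X_L = ωL = 33.3 Ω
X_C = 1/(ωC) = 6.04 Ω
Net reactance X = X_L − X_C = 27.2 Ω
Z = j27.2 Ω
|Z| = √(0² + 27.2²) = 27.2 Ω

27.2 Ω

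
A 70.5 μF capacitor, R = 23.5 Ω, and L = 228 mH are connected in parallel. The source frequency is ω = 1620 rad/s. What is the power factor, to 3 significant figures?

0.357

X_L = ωL = 369 Ω
X_C = 1/(ωC) = 8.76 Ω
Parallel: admittances add. Y = 1/R + 1/(jωL) + jωC
Y = (0.0426 + j0.112) S
|Y| = 0.119 S → |Z| = 1/|Y| = 8.38 Ω, ∠Z = −∠Y = -69.1°
cos φ = cos(-69.1°) = 0.357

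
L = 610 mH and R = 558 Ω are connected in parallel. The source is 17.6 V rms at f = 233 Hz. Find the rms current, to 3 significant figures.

ω = 2πf = 1464 rad/s
X_L = ωL = 893 Ω
Parallel: admittances add. Y = 1/R + 1/(jωL)
Y = (0.00179 − j0.00112) S
|Y| = 0.00211 S → |Z| = 1/|Y| = 473 Ω, ∠Z = −∠Y = 32.0°
I = V/|Z| = 17.6/473 = 37.2 mA

37.2 mA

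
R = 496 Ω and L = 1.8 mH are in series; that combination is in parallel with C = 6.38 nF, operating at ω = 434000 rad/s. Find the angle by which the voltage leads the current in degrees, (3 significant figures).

-72.7°

X_L = ωL = 781 Ω
X_C = 1/(ωC) = 361 Ω
Branch 1 (R+jX_L): Z₁ = 496 + j781 Ω, |Z₁| = 925 Ω
Branch 2 (−jX_C): Z₂ = −j361 Ω
Parallel: Z = Z₁Z₂/(Z₁+Z₂), |Z| = 514 Ω, ∠Z = -72.7°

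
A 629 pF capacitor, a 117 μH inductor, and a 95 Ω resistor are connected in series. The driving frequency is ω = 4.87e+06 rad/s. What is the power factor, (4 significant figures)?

0.3637

X_L = ωL = 569.8 Ω
X_C = 1/(ωC) = 326.5 Ω
Net reactance X = X_L − X_C = 243.3 Ω
Z = 95.00 + j243.3 Ω
|Z| = √(95.00² + 243.3²) = 261.2 Ω
∠Z = arctan(243.3/95.00) = 68.67°
cos φ = cos(68.67°) = 0.3637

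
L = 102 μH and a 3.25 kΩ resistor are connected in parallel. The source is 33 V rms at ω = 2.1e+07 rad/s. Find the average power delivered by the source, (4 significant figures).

335.1 mW

X_L = ωL = 2142 Ω
Parallel: admittances add. Y = 1/R + 1/(jωL)
Y = (0.0003077 − j0.0004669) S
|Y| = 0.0005591 S → |Z| = 1/|Y| = 1788 Ω, ∠Z = −∠Y = 56.61°
I = V/|Z| = 18.45 mA
P = VI cos φ = 33 × 0.01845 × cos(56.61°) = 335.1 mW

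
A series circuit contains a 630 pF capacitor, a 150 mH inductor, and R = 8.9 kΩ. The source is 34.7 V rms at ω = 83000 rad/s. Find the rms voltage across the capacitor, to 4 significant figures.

59.65 V

X_L = ωL = 12450 Ω
X_C = 1/(ωC) = 19120 Ω
Net reactance X = X_L − X_C = -6674 Ω
Z = 8900 − j6674 Ω
|Z| = √(8900² + 6674²) = 11120 Ω
I = V/|Z| = 3.119 mA
V_C = I·|Z_C| = 0.003119 × 19120 = 59.65 V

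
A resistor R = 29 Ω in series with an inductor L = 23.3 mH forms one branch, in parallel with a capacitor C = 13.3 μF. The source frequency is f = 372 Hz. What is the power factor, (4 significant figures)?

ω = 2πf = 2337 rad/s
X_L = ωL = 54.46 Ω
X_C = 1/(ωC) = 32.17 Ω
Branch 1 (R+jX_L): Z₁ = 29.00 + j54.46 Ω, |Z₁| = 61.70 Ω
Branch 2 (−jX_C): Z₂ = −j32.17 Ω
Parallel: Z = Z₁Z₂/(Z₁+Z₂), |Z| = 54.26 Ω, ∠Z = -65.58°
cos φ = cos(-65.58°) = 0.4134

0.4134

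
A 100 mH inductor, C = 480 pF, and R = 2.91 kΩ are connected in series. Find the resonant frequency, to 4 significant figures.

22.97 kHz

ω₀ = 1/√(LC) = 1/√(0.1 × 4.8e-10) = 144300 rad/s
f₀ = ω₀/(2π) = 22.97 kHz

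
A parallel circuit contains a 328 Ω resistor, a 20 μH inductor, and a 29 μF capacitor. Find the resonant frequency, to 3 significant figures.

ω₀ = 1/√(LC) = 1/√(2e-05 × 2.9e-05) = 41520 rad/s
f₀ = ω₀/(2π) = 6.61 kHz

6.61 kHz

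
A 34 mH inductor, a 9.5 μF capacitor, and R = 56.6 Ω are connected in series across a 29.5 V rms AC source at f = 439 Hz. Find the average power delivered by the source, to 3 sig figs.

ω = 2πf = 2758 rad/s
X_L = ωL = 93.8 Ω
X_C = 1/(ωC) = 38.2 Ω
Net reactance X = X_L − X_C = 55.6 Ω
Z = 56.6 + j55.6 Ω
|Z| = √(56.6² + 55.6²) = 79.4 Ω
∠Z = arctan(55.6/56.6) = 44.5°
I = V/|Z| = 372 mA
P = VI cos φ = 29.5 × 0.372 × cos(44.5°) = 7.82 W

7.82 W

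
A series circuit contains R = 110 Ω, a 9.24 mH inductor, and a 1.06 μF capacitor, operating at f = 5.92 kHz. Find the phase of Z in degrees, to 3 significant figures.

70.9°

ω = 2πf = 37200 rad/s
X_L = ωL = 344 Ω
X_C = 1/(ωC) = 25.4 Ω
Net reactance X = X_L − X_C = 318 Ω
Z = 110 + j318 Ω
|Z| = √(110² + 318²) = 337 Ω
∠Z = arctan(318/110) = 70.9°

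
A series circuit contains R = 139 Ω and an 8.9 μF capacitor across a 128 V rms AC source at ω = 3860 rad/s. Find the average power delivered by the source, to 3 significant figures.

X_C = 1/(ωC) = 29.1 Ω
Z = 139 − j29.1 Ω
|Z| = √(139² + 29.1²) = 142 Ω
∠Z = arctan(-29.1/139) = -11.8°
I = V/|Z| = 901 mA
P = VI cos φ = 128 × 0.901 × cos(-11.8°) = 113 W

113 W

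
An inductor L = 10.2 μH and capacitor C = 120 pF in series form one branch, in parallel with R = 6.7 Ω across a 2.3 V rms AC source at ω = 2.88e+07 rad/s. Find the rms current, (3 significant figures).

625 mA

X_L = ωL = 294 Ω
X_C = 1/(ωC) = 289 Ω
Branch 1: Z₁ = R = 6.70 Ω
Branch 2 (series LC): Z₂ = j(X_L − X_C) = j4.41 Ω
Parallel: Z = Z₁Z₂/(Z₁+Z₂), |Z| = 3.68 Ω, ∠Z = 56.7°
I = V/|Z| = 2.3/3.68 = 625 mA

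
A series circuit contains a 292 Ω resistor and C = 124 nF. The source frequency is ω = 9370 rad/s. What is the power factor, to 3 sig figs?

X_C = 1/(ωC) = 861 Ω
Z = 292 − j861 Ω
|Z| = √(292² + 861²) = 909 Ω
∠Z = arctan(-861/292) = -71.3°
cos φ = cos(-71.3°) = 0.321

0.321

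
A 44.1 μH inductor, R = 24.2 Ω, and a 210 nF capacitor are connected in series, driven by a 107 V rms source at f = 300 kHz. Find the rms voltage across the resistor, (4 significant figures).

30.77 V

ω = 2πf = 1.885e+06 rad/s
X_L = ωL = 83.13 Ω
X_C = 1/(ωC) = 2.526 Ω
Net reactance X = X_L − X_C = 80.60 Ω
Z = 24.20 + j80.60 Ω
|Z| = √(24.20² + 80.60²) = 84.15 Ω
I = V/|Z| = 1.271 A
V_R = I·|Z_R| = 1.271 × 24.20 = 30.77 V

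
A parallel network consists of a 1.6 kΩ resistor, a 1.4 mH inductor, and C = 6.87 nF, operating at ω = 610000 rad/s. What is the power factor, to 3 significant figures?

X_L = ωL = 854 Ω
X_C = 1/(ωC) = 239 Ω
Parallel: admittances add. Y = 1/R + 1/(jωL) + jωC
Y = (0.000625 + j0.00302) S
|Y| = 0.00308 S → |Z| = 1/|Y| = 324 Ω, ∠Z = −∠Y = -78.3°
cos φ = cos(-78.3°) = 0.203

0.203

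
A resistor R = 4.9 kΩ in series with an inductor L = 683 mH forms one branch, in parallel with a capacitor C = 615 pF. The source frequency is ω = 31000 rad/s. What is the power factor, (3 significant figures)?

X_L = ωL = 21200 Ω
X_C = 1/(ωC) = 52500 Ω
Branch 1 (R+jX_L): Z₁ = 4900 + j21200 Ω, |Z₁| = 21700 Ω
Branch 2 (−jX_C): Z₂ = −j52500 Ω
Parallel: Z = Z₁Z₂/(Z₁+Z₂), |Z| = 36000 Ω, ∠Z = 68.1°
cos φ = cos(68.1°) = 0.374

0.374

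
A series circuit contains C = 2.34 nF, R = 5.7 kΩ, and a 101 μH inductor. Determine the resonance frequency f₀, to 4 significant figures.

ω₀ = 1/√(LC) = 1/√(0.000101 × 2.34e-09) = 2.057e+06 rad/s
f₀ = ω₀/(2π) = 327.4 kHz

327.4 kHz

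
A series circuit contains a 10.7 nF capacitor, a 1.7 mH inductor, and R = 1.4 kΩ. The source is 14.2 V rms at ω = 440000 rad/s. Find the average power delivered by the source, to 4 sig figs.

125.6 mW

X_L = ωL = 748.0 Ω
X_C = 1/(ωC) = 212.4 Ω
Net reactance X = X_L − X_C = 535.6 Ω
Z = 1400 + j535.6 Ω
|Z| = √(1400² + 535.6²) = 1499 Ω
∠Z = arctan(535.6/1400) = 20.94°
I = V/|Z| = 9.473 mA
P = VI cos φ = 14.2 × 0.009473 × cos(20.94°) = 125.6 mW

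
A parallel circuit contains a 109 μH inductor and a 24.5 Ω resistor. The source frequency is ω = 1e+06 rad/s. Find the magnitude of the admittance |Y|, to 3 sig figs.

41.8 mS

X_L = ωL = 109 Ω
Parallel: admittances add. Y = 1/R + 1/(jωL)
Y = (0.0408 − j0.00917) S
|Y| = 0.0418 S → |Z| = 1/|Y| = 23.9 Ω, ∠Z = −∠Y = 12.7°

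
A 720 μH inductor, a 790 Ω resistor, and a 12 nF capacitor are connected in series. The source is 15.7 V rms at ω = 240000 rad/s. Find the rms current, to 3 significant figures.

X_L = ωL = 173 Ω
X_C = 1/(ωC) = 347 Ω
Net reactance X = X_L − X_C = -174 Ω
Z = 790 − j174 Ω
|Z| = √(790² + 174²) = 809 Ω
I = V/|Z| = 15.7/809 = 19.4 mA

19.4 mA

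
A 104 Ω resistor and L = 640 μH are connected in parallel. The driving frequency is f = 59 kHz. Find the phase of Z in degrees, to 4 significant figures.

ω = 2πf = 370700 rad/s
X_L = ωL = 237.3 Ω
Parallel: admittances add. Y = 1/R + 1/(jωL)
Y = (0.009615 − j0.004215) S
|Y| = 0.01050 S → |Z| = 1/|Y| = 95.25 Ω, ∠Z = −∠Y = 23.67°

23.67°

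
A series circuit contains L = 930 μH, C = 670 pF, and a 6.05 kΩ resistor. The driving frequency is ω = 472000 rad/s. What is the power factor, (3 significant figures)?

X_L = ωL = 439 Ω
X_C = 1/(ωC) = 3160 Ω
Net reactance X = X_L − X_C = -2720 Ω
Z = 6050 − j2720 Ω
|Z| = √(6050² + 2720²) = 6630 Ω
∠Z = arctan(-2720/6050) = -24.2°
cos φ = cos(-24.2°) = 0.912

0.912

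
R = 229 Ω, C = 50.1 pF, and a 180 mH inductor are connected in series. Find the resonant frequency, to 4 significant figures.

53.00 kHz

ω₀ = 1/√(LC) = 1/√(0.18 × 5.01e-11) = 333000 rad/s
f₀ = ω₀/(2π) = 53.00 kHz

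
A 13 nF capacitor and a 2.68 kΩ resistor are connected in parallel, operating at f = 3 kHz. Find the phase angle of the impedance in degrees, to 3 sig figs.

-33.3°

ω = 2πf = 18850 rad/s
X_C = 1/(ωC) = 4080 Ω
Parallel: admittances add. Y = 1/R + jωC
Y = (0.000373 + j0.000245) S
|Y| = 0.000446 S → |Z| = 1/|Y| = 2240 Ω, ∠Z = −∠Y = -33.3°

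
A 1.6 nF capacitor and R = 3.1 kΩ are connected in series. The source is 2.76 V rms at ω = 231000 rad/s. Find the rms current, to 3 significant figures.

X_C = 1/(ωC) = 2710 Ω
Z = 3100 − j2710 Ω
|Z| = √(3100² + 2710²) = 4110 Ω
I = V/|Z| = 2.76/4110 = 671 μA

671 μA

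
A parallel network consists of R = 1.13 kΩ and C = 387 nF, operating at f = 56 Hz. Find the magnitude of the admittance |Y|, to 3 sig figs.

ω = 2πf = 351.9 rad/s
X_C = 1/(ωC) = 7340 Ω
Parallel: admittances add. Y = 1/R + jωC
Y = (0.000885 + j0.000136) S
|Y| = 0.000895 S → |Z| = 1/|Y| = 1120 Ω, ∠Z = −∠Y = -8.75°

895 μS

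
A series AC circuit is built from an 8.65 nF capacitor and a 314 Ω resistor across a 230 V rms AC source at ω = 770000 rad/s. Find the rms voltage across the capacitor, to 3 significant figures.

X_C = 1/(ωC) = 150 Ω
Z = 314 − j150 Ω
|Z| = √(314² + 150²) = 348 Ω
I = V/|Z| = 661 mA
V_C = I·|Z_C| = 0.661 × 150 = 99.2 V

99.2 V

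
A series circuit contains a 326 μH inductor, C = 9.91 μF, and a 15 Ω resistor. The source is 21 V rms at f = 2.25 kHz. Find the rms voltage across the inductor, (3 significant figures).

6.36 V

ω = 2πf = 14140 rad/s
X_L = ωL = 4.61 Ω
X_C = 1/(ωC) = 7.14 Ω
Net reactance X = X_L − X_C = -2.53 Ω
Z = 15.0 − j2.53 Ω
|Z| = √(15.0² + 2.53²) = 15.2 Ω
I = V/|Z| = 1.38 A
V_L = I·|Z_L| = 1.38 × 4.61 = 6.36 V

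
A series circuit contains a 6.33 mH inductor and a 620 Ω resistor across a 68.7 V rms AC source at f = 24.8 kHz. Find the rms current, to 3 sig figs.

59.0 mA

ω = 2πf = 155800 rad/s
X_L = ωL = 986 Ω
Z = 620 + j986 Ω
|Z| = √(620² + 986²) = 1170 Ω
I = V/|Z| = 68.7/1170 = 59.0 mA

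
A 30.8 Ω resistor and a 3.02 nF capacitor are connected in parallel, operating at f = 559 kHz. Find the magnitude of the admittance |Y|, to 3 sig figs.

ω = 2πf = 3.512e+06 rad/s
X_C = 1/(ωC) = 94.3 Ω
Parallel: admittances add. Y = 1/R + jωC
Y = (0.0325 + j0.0106) S
|Y| = 0.0342 S → |Z| = 1/|Y| = 29.3 Ω, ∠Z = −∠Y = -18.1°

34.2 mS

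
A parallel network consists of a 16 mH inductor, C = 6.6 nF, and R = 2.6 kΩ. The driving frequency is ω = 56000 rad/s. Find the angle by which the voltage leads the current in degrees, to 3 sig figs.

62.7°

X_L = ωL = 896 Ω
X_C = 1/(ωC) = 2710 Ω
Parallel: admittances add. Y = 1/R + 1/(jωL) + jωC
Y = (0.000385 − j0.000746) S
|Y| = 0.000840 S → |Z| = 1/|Y| = 1190 Ω, ∠Z = −∠Y = 62.7°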